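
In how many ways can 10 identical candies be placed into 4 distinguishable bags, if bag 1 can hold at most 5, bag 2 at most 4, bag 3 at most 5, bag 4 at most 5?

By stars and bars, unrestricted non-negative solutions to x_1+…+x_4 = 10 number C(10+3,3) = 286.
Subtract solutions that violate a single cap (substitute x_i' = x_i − (cap_i+1)): x_1 ≥ 6 gives C(7,3) = 35; x_2 ≥ 5 gives C(8,3) = 56; x_3 ≥ 6 gives C(7,3) = 35; x_4 ≥ 6 gives C(7,3) = 35. Together 161.
No two caps can be exceeded simultaneously, so the pair terms are all 0.
By inclusion–exclusion the count is 286 − 161 + 0 = 125.

125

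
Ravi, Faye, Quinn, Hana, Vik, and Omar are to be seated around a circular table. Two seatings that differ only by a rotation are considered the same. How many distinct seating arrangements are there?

120

Seat Ravi anywhere (absorbing the rotational symmetry), then permute the other 5: (5)! = 120.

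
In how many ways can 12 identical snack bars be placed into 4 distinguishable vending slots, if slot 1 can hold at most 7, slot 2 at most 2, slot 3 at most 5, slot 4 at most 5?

77

Ignoring the caps, the number of non-negative solutions to x_1+…+x_4 = 12 is C(15,3) = 455.
Subtract solutions that violate a single cap (substitute x_i' = x_i − (cap_i+1)): x_1 ≥ 8 gives C(7,3) = 35; x_2 ≥ 3 gives C(12,3) = 220; x_3 ≥ 6 gives C(9,3) = 84; x_4 ≥ 6 gives C(9,3) = 84. Together 423.
Add back pairs where two caps are both exceeded: 4 + 0 + 0 + 20 + 20 + 1 = 45.
By inclusion–exclusion the count is 455 − 423 + 45 = 77.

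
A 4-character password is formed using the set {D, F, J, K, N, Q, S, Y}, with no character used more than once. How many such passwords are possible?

Choose and order 4 of the 8 symbols: the first character has 8 options, the next 7, then 6, 5.
8 × 7 × 6 × 5 = 1680.

1680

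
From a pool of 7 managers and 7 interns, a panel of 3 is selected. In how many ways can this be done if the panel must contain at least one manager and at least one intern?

294

With no constraint there are C(14,3) = 364 possible selections.
Selections missing a whole group: no managers → C(7,3) = 35; no interns → C(7,3) = 35.
Both groups omitted at once is impossible, so 364 − 70 = 294.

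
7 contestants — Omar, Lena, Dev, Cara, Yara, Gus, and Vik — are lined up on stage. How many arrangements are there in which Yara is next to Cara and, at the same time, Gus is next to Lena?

Treat {Yara,Cara} as one block (2 orders) and {Gus,Lena} as another (2 orders).
That leaves 5 units to arrange: 2 × 2 × 5! = 4 × 120 = 480.

480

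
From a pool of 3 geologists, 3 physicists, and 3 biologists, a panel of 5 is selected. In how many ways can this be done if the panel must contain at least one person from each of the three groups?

108

Unrestricted: C(9,5) = 126 ways to pick any 5 of the 9.
Subtract selections that omit an entire group: no geologists → C(6,5) = 6; no physicists → C(6,5) = 6; no biologists → C(6,5) = 6.
Add back selections omitting two groups (i.e. drawn from a single group): C(3,5) + C(3,5) + C(3,5) = 0.
By inclusion–exclusion: 126 − 18 + 0 = 108.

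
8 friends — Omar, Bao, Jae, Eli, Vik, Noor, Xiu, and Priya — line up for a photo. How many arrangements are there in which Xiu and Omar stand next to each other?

Place the 6 others and the Xiu-Omar pair as 7 objects in a line; the pair has 2 internal arrangements.
So the count is 2·(7)! = 10080.

10080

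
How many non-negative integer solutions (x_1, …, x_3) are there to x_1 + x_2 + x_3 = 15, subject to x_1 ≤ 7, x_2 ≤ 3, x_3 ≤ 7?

Ignoring the caps, the number of non-negative solutions to x_1+…+x_3 = 15 is C(17,2) = 136.
Subtract solutions that violate a single cap (substitute x_i' = x_i − (cap_i+1)): x_1 ≥ 8 gives C(9,2) = 36; x_2 ≥ 4 gives C(13,2) = 78; x_3 ≥ 8 gives C(9,2) = 36. Together 150.
Add back pairs where two caps are both exceeded: 10 + 0 + 10 = 20.
By inclusion–exclusion the count is 136 − 150 + 20 = 6.

6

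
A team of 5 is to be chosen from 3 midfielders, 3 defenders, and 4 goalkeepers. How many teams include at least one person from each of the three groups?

204

Total 5-person selections from all 10: C(10,5) = 252.
Subtract selections that omit an entire group: no midfielders → C(7,5) = 21; no defenders → C(7,5) = 21; no goalkeepers → C(6,5) = 6.
Add back selections omitting two groups (i.e. drawn from a single group): C(3,5) + C(3,5) + C(4,5) = 0.
By inclusion–exclusion: 252 − 48 + 0 = 204.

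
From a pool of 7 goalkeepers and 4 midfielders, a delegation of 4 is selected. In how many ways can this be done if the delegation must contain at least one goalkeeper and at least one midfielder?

294

With no constraint there are C(11,4) = 330 possible selections.
Selections missing a whole group: no goalkeepers → C(4,4) = 1; no midfielders → C(7,4) = 35.
Both groups omitted at once is impossible, so 330 − 36 = 294.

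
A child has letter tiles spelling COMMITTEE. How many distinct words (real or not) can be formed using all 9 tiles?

45360

Letter multiplicities in COMMITTEE: C×1, E×2, I×1, M×2, O×1, T×2.
Dividing 9! = 362880 by 2!·2!·2! = 8 for the repeated letters gives 45360.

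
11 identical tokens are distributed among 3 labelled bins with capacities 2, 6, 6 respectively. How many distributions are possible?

9

Ignoring the caps, the number of non-negative solutions to x_1+…+x_3 = 11 is C(13,2) = 78.
Subtract solutions that violate a single cap (substitute x_i' = x_i − (cap_i+1)): x_1 ≥ 3 gives C(10,2) = 45; x_2 ≥ 7 gives C(6,2) = 15; x_3 ≥ 7 gives C(6,2) = 15. Together 75.
Add back pairs where two caps are both exceeded: 3 + 3 + 0 = 6.
By inclusion–exclusion the count is 78 − 75 + 6 = 9.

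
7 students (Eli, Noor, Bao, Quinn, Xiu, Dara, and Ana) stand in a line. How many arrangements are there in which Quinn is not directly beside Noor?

3600

There are 7! = 5040 arrangements in all. If Quinn and Noor are adjacent, merging them into one block gives 2·(6)! = 1440 arrangements.
So 5040 − 1440 = 3600 arrangements keep them apart.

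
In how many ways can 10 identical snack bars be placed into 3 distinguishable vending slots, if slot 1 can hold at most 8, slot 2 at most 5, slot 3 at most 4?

Without the upper bounds there are C(12,2) = 66 ways to split 10 among 3 vending slots.
Subtract solutions that violate a single cap (substitute x_i' = x_i − (cap_i+1)): x_1 ≥ 9 gives C(3,2) = 3; x_2 ≥ 6 gives C(6,2) = 15; x_3 ≥ 5 gives C(7,2) = 21. Together 39.
No two caps can be exceeded simultaneously, so the pair terms are all 0.
By inclusion–exclusion the count is 66 − 39 + 0 = 27.

27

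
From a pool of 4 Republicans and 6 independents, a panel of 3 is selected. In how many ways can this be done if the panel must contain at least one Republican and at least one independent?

Total 3-person selections from all 10: C(10,3) = 120.
Subtract selections that omit an entire group: no Republicans → C(6,3) = 20; no independents → C(4,3) = 4.
Both groups omitted at once is impossible, so 120 − 24 = 96.

96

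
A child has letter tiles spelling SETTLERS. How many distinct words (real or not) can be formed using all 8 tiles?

The 8 letters of SETTLERS have repeats: E appearing twice, S appearing twice, and T appearing twice.
Dividing 8! = 40320 by 2!·2!·2! = 8 for the repeated letters gives 5040.

5040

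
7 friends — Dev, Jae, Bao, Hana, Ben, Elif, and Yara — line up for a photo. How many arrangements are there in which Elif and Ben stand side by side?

1440

Glue Elif and Ben into one block (2 internal orders), leaving 6 units to arrange in a row.
That gives 2 × 6! = 2 × 720 = 1440.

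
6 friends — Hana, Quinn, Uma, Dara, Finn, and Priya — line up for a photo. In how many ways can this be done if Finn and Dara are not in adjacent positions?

There are 6! = 720 arrangements in all. If Finn and Dara are adjacent, merging them into one block gives 2·(5)! = 240 arrangements.
So 720 − 240 = 480 arrangements keep them apart.

480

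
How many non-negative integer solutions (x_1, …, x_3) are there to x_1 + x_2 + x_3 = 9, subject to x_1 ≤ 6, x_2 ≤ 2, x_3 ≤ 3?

6

By stars and bars, unrestricted non-negative solutions to x_1+…+x_3 = 9 number C(9+2,2) = 55.
Subtract solutions that violate a single cap (substitute x_i' = x_i − (cap_i+1)): x_1 ≥ 7 gives C(4,2) = 6; x_2 ≥ 3 gives C(8,2) = 28; x_3 ≥ 4 gives C(7,2) = 21. Together 55.
Add back pairs where two caps are both exceeded: 0 + 0 + 6 = 6.
By inclusion–exclusion the count is 55 − 55 + 6 = 6.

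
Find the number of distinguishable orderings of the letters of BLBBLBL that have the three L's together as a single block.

Treat the 3 copies of L as a single block. The multiset to arrange is then {LLL, B, B, B, B}, 5 items in all.
That gives (5)!/(4!) = 5 arrangements.

5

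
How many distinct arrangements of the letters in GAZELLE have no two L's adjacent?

900

Total arrangements of GAZELLE: 7!/(2!·2!) = 1260.
Arrangements with the L's together: treat LL as one letter, giving (6)!/(2!) = 360.
Hence 1260 − 360 = 900.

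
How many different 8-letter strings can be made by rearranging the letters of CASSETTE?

5040

CASSETTE has 8 letters with E appearing twice, S appearing twice, and T appearing twice.
So there are 8! / (2!·2!·2!) = 5040 distinguishable arrangements.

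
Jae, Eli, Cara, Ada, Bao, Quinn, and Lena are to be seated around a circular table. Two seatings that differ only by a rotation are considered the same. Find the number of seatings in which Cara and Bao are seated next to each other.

240

Treat {Cara, Bao} as one unit (2 internal orders) and seat the resulting 6 units around the table: (5)! circular arrangements.
So 2 × (5)! = 2 × 120 = 240.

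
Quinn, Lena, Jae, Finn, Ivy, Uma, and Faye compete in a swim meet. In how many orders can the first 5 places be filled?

There are 7 choices for 1st place, 6 for 2nd, and so on down to 3 for position 5.
That gives 7 × 6 × 5 × 4 × 3 = 2520.

2520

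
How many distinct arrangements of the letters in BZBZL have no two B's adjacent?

18

Total arrangements of BZBZL: 5!/(2!·2!) = 30.
If the two B's are adjacent, glue them into one block, leaving 4 items to arrange: (4)!/(2!) = 12 ways.
Subtracting, 30 − 12 = 18 arrangements keep the B's apart.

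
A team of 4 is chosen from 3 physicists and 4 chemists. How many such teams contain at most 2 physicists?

31

Split by how many physicists are chosen (0 through 2).
Sum: C(3,0)·C(4,4) + C(3,1)·C(4,3) + C(3,2)·C(4,2) = 1 + 12 + 18 = 31.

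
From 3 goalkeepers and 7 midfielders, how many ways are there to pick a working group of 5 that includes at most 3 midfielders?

Split by how many midfielders are chosen (0 through 3).
Sum: C(7,0)·C(3,5) + C(7,1)·C(3,4) + C(7,2)·C(3,3) + C(7,3)·C(3,2) = 0 + 0 + 21 + 105 = 126.

126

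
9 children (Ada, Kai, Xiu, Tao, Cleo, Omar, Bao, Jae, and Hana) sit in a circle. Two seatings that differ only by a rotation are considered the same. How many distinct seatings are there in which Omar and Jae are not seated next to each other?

30240

Without the restriction there are (8)! = 40320 seatings.
Seatings with Omar beside Jae: treat them as a block with 2 internal orders, giving 2 × (7)! = 10080.
Subtracting, 40320 − 10080 = 30240.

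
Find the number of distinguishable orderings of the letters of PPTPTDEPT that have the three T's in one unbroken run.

Treat the 3 copies of T as a single block. The multiset to arrange is then {TTT, D, E, P, P, P, P}, 7 items in all.
That gives (7)!/(4!) = 210 arrangements.

210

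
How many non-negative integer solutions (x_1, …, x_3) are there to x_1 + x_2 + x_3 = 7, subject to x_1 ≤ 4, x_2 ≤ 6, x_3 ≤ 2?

14

By stars and bars, unrestricted non-negative solutions to x_1+…+x_3 = 7 number C(7+2,2) = 36.
Subtract solutions that violate a single cap (substitute x_i' = x_i − (cap_i+1)): x_1 ≥ 5 gives C(4,2) = 6; x_2 ≥ 7 gives C(2,2) = 1; x_3 ≥ 3 gives C(6,2) = 15. Together 22.
No two caps can be exceeded simultaneously, so the pair terms are all 0.
By inclusion–exclusion the count is 36 − 22 + 0 = 14.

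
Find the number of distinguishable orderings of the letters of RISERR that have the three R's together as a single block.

Treat the 3 copies of R as a single block. The multiset to arrange is then {RRR, E, I, S}, 4 items in all.
All 4 items are distinct, so there are (4)! = 24 arrangements.

24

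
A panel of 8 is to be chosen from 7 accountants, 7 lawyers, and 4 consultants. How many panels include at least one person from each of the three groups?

With no constraint there are C(18,8) = 43758 possible selections.
Subtract selections that omit an entire group: no accountants → C(11,8) = 165; no lawyers → C(11,8) = 165; no consultants → C(14,8) = 3003.
Add back selections omitting two groups (i.e. drawn from a single group): C(7,8) + C(7,8) + C(4,8) = 0.
By inclusion–exclusion: 43758 − 3333 + 0 = 40425.

40425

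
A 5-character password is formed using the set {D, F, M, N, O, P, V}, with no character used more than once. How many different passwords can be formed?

Choose and order 5 of the 7 symbols: the first character has 7 options, the next 6, and so on down to 3.
7 × 6 × 5 × 4 × 3 = 2520.

2520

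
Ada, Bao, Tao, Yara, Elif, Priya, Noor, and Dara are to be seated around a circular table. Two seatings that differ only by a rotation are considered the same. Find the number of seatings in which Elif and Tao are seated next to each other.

Treat {Elif, Tao} as one unit (2 internal orders) and seat the resulting 7 units around the table: (6)! circular arrangements.
So 2 × (6)! = 2 × 720 = 1440.

1440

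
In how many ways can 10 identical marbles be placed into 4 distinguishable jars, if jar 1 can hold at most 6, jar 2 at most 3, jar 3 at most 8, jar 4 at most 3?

104

Without the upper bounds there are C(13,3) = 286 ways to split 10 among 4 jars.
Subtract solutions that violate a single cap (substitute x_i' = x_i − (cap_i+1)): x_1 ≥ 7 gives C(6,3) = 20; x_2 ≥ 4 gives C(9,3) = 84; x_3 ≥ 9 gives C(4,3) = 4; x_4 ≥ 4 gives C(9,3) = 84. Together 192.
Add back pairs where two caps are both exceeded: 0 + 0 + 0 + 0 + 10 + 0 = 10.
By inclusion–exclusion the count is 286 − 192 + 10 = 104.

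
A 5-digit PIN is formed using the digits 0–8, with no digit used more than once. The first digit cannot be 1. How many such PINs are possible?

The first digit has 9−1 = 8 choices (anything except 1).
The remaining 4 digits are filled from the other 8 symbols without repetition: 8 × 7 × 6 × 5 = 1680.
Total: 8 × 1680 = 13440.

13440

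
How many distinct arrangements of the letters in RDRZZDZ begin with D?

60

Fix D in the first position and arrange the remaining 6 letters.
Those 6 letters have R appearing twice and Z appearing 3 times, giving (6)!/(3!·2!) = 60.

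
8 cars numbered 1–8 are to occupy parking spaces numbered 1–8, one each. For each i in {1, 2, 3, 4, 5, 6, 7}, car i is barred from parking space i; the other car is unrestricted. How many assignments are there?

16687

Let Aᵢ (for 1 ≤ i ≤ 7) be the placements that put car i in its forbidden parking space. Any j of these fix j positions, leaving (8−j)! ways to fill the rest, and there are C(7,j) ways to pick which j.
By inclusion–exclusion, the number of valid placements is Σ_{j=0}^{7} (−1)^j C(7,j)·(8−j)!.
Computing: 40320 − 35280 + 15120 − 4200 + 840 − 126 + 14 − 1 = 16687.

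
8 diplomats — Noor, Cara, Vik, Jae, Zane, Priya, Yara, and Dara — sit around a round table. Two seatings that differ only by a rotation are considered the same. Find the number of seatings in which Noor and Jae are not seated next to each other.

3600

Without the restriction there are (7)! = 5040 seatings.
Those with Noor next to Jae: fuse the pair into one unit and seat 7 units around a circle — 2·(6)! = 1440.
Subtracting, 5040 − 1440 = 3600.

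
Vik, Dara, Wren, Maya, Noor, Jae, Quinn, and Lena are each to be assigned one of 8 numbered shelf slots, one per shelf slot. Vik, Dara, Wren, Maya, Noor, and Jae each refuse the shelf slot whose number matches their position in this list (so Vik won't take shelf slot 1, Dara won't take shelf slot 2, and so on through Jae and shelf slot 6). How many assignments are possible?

18806

Let Aᵢ (for 1 ≤ i ≤ 6) be the placements that put person i in their forbidden shelf slot. Any j of these fix j positions, leaving (8−j)! ways to fill the rest, and there are C(6,j) ways to pick which j.
By inclusion–exclusion, the number of valid placements is Σ_{j=0}^{6} (−1)^j C(6,j)·(8−j)!.
Computing: 40320 − 30240 + 10800 − 2400 + 360 − 36 + 2 = 18806.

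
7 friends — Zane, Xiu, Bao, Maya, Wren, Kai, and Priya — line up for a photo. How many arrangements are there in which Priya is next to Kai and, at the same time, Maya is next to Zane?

480

Treat {Priya,Kai} as one block (2 orders) and {Maya,Zane} as another (2 orders).
That leaves 5 units to arrange: 2 × 2 × 5! = 4 × 120 = 480.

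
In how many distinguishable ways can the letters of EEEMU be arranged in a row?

20

Letter multiplicities in EEEMU: E×3, M×1, U×1.
So there are 5! / (3!) = 20 distinguishable arrangements.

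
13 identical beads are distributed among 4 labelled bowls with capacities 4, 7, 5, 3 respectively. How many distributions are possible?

69

By stars and bars, unrestricted non-negative solutions to x_1+…+x_4 = 13 number C(13+3,3) = 560.
Subtract solutions that violate a single cap (substitute x_i' = x_i − (cap_i+1)): x_1 ≥ 5 gives C(11,3) = 165; x_2 ≥ 8 gives C(8,3) = 56; x_3 ≥ 6 gives C(10,3) = 120; x_4 ≥ 4 gives C(12,3) = 220. Together 561.
Add back pairs where two caps are both exceeded: 1 + 10 + 35 + 0 + 4 + 20 = 70.
By inclusion–exclusion the count is 560 − 561 + 70 = 69.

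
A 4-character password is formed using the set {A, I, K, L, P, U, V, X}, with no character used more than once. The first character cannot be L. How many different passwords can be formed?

The first character has 8−1 = 7 choices (anything except L).
The remaining 3 characters are filled from the other 7 symbols without repetition: 7 × 6 × 5 = 210.
Total: 7 × 210 = 1470.

1470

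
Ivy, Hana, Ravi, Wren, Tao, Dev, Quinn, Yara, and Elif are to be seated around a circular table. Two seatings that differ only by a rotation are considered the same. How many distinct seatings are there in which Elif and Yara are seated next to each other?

10080

Treat {Elif, Yara} as one unit (2 internal orders) and seat the resulting 8 units around the table: (7)! circular arrangements.
So 2 × (7)! = 2 × 5040 = 10080.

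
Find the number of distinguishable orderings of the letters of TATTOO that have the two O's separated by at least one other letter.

40

Total arrangements of TATTOO: 6!/(3!·2!) = 60.
Arrangements with the O's together: treat OO as one letter, giving (5)!/(3!) = 20.
Hence 60 − 20 = 40.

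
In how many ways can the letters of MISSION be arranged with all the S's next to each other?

360

Treat the 2 copies of S as a single block. The multiset to arrange is then {SS, I, I, M, N, O}, 6 items in all.
That gives (6)!/(2!) = 360 arrangements.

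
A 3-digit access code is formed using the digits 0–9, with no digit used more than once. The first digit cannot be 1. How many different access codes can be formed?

The first digit has 10−1 = 9 choices (anything except 1).
The remaining 2 digits are filled from the other 9 symbols without repetition: 9 × 8 = 72.
Total: 9 × 72 = 648.

648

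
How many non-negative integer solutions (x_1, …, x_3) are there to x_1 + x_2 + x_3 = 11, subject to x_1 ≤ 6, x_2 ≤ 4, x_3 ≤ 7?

25

Ignoring the caps, the number of non-negative solutions to x_1+…+x_3 = 11 is C(13,2) = 78.
Subtract solutions that violate a single cap (substitute x_i' = x_i − (cap_i+1)): x_1 ≥ 7 gives C(6,2) = 15; x_2 ≥ 5 gives C(8,2) = 28; x_3 ≥ 8 gives C(5,2) = 10. Together 53.
No two caps can be exceeded simultaneously, so the pair terms are all 0.
By inclusion–exclusion the count is 78 − 53 + 0 = 25.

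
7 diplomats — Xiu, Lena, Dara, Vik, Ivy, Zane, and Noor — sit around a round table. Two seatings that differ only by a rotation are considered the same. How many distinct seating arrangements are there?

720

Seat Xiu anywhere (absorbing the rotational symmetry), then permute the other 6: (6)! = 720.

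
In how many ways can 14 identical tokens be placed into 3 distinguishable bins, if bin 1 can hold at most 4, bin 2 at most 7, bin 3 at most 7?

Ignoring the caps, the number of non-negative solutions to x_1+…+x_3 = 14 is C(16,2) = 120.
Subtract solutions that violate a single cap (substitute x_i' = x_i − (cap_i+1)): x_1 ≥ 5 gives C(11,2) = 55; x_2 ≥ 8 gives C(8,2) = 28; x_3 ≥ 8 gives C(8,2) = 28. Together 111.
Add back pairs where two caps are both exceeded: 3 + 3 + 0 = 6.
By inclusion–exclusion the count is 120 − 111 + 6 = 15.

15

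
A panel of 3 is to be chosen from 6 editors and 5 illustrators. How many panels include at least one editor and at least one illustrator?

Unrestricted: C(11,3) = 165 ways to pick any 3 of the 11.
Subtract selections that omit an entire group: no editors → C(5,3) = 10; no illustrators → C(6,3) = 20.
Both groups omitted at once is impossible, so 165 − 30 = 135.

135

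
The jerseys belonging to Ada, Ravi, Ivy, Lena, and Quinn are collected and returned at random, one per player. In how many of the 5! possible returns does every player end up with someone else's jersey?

Let Aᵢ be the assignments in which player i gets their old jersey. We want the size of the complement of A₁∪…∪A_5.
By inclusion–exclusion this is Σ_{j=0}^{5} (−1)^j C(5,j)·(5−j)!.
Computing: 120 − 120 + 60 − 20 + 5 − 1 = 44.

44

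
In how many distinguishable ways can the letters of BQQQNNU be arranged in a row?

The 7 letters of BQQQNNU have repeats: N appearing twice and Q appearing 3 times.
The number of distinct arrangements is 7!/(3!·2!) = 5040/12 = 420.

420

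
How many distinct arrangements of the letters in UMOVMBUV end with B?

Fix B in the last position and arrange the remaining 7 letters.
Those 7 letters have M appearing twice, U appearing twice, and V appearing twice, giving (7)!/(2!·2!·2!) = 630.

630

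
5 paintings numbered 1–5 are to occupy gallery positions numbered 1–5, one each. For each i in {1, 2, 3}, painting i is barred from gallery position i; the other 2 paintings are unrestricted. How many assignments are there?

Let Aᵢ (for i ∈ {1, 2, 3}) be the placements that put painting i in its forbidden gallery position. Any j of these fix j positions, leaving (5−j)! ways to fill the rest, and there are C(3,j) ways to pick which j.
By inclusion–exclusion, the number of valid placements is Σ_{j=0}^{3} (−1)^j C(3,j)·(5−j)!.
Computing: 120 − 72 + 18 − 2 = 64.

64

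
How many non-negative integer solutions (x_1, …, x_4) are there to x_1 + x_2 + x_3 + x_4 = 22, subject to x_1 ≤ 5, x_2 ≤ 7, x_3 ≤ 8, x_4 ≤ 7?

Without the upper bounds there are C(25,3) = 2300 ways to split 22 among 4 variables.
Subtract solutions that violate a single cap (substitute x_i' = x_i − (cap_i+1)): x_1 ≥ 6 gives C(19,3) = 969; x_2 ≥ 8 gives C(17,3) = 680; x_3 ≥ 9 gives C(16,3) = 560; x_4 ≥ 8 gives C(17,3) = 680. Together 2889.
Add back pairs where two caps are both exceeded: 165 + 120 + 165 + 56 + 84 + 56 = 646.
Subtract triples: 0 + 1 + 0 + 0 = 1.
By inclusion–exclusion the count is 2300 − 2889 + 646 − 1 = 56.

56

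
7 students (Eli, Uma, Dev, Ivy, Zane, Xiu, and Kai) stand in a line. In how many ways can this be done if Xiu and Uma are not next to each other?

Of the 7! = 5040 arrangements, those with Xiu and Uma adjacent number 2 × 6! = 1440 (treat the pair as a block with 2 internal orders).
So 5040 − 1440 = 3600 arrangements keep them apart.

3600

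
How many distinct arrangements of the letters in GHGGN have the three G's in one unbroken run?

Treat the 3 copies of G as a single block. The multiset to arrange is then {GGG, H, N}, 3 items in all.
All 3 items are distinct, so there are (3)! = 6 arrangements.

6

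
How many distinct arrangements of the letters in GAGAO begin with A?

With the first slot taken by A, it remains to arrange the other 4 letters (GGAO).
Those 4 letters have G appearing twice, giving (4)!/(2!) = 12.

12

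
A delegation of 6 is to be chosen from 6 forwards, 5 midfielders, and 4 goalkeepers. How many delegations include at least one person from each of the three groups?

With no constraint there are C(15,6) = 5005 possible selections.
Selections missing a whole group: no forwards → C(9,6) = 84; no midfielders → C(10,6) = 210; no goalkeepers → C(11,6) = 462.
Add back selections omitting two groups (i.e. drawn from a single group): C(6,6) + C(5,6) + C(4,6) = 1.
By inclusion–exclusion: 5005 − 756 + 1 = 4250.

4250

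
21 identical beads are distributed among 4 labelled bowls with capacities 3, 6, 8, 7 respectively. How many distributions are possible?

20

By stars and bars, unrestricted non-negative solutions to x_1+…+x_4 = 21 number C(21+3,3) = 2024.
Subtract solutions that violate a single cap (substitute x_i' = x_i − (cap_i+1)): x_1 ≥ 4 gives C(20,3) = 1140; x_2 ≥ 7 gives C(17,3) = 680; x_3 ≥ 9 gives C(15,3) = 455; x_4 ≥ 8 gives C(16,3) = 560. Together 2835.
Add back pairs where two caps are both exceeded: 286 + 165 + 220 + 56 + 84 + 35 = 846.
Subtract triples: 4 + 10 + 1 + 0 = 15.
By inclusion–exclusion the count is 2024 − 2835 + 846 − 15 = 20.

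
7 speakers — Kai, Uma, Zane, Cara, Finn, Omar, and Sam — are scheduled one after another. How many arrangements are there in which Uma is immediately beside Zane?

1440

Treat {Uma, Zane} as a single unit. There are 6 units to order, and the pair itself can be ordered 2 ways.
So the count is 2·(6)! = 1440.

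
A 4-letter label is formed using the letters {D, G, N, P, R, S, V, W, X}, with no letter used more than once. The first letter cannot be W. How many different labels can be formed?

2688

The first letter has 9−1 = 8 choices (anything except W).
The remaining 3 letters are filled from the other 8 symbols without repetition: 8 × 7 × 6 = 336.
Total: 8 × 336 = 2688.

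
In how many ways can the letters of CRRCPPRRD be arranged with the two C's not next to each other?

There are 9!/(4!·2!·2!) = 3780 arrangements of CRRCPPRRD in total.
Arrangements with the C's together: treat CC as one letter, giving (8)!/(4!·2!) = 840.
Hence 3780 − 840 = 2940.

2940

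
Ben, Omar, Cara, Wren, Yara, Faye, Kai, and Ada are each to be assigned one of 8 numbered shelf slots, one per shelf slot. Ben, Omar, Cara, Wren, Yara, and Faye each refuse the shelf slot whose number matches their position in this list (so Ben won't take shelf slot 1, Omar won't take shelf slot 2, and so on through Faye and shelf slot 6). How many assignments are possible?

Let Aᵢ (for 1 ≤ i ≤ 6) be the placements that put person i in their forbidden shelf slot. Any j of these fix j positions, leaving (8−j)! ways to fill the rest, and there are C(6,j) ways to pick which j.
By inclusion–exclusion, the number of valid placements is Σ_{j=0}^{6} (−1)^j C(6,j)·(8−j)!.
Computing: 40320 − 30240 + 10800 − 2400 + 360 − 36 + 2 = 18806.

18806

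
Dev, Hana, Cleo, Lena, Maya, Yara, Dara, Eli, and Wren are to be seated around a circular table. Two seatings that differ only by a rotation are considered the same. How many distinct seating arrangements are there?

Around a circle, 9 distinct people have 9!/9 = (8)! = 40320 rotationally distinct seatings.

40320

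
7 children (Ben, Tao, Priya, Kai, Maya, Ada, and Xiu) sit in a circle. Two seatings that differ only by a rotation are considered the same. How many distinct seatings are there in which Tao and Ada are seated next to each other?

Glue Tao and Ada into a block (2 internal orders). Seating 6 units around a circle gives (5)! arrangements.
So 2 × (5)! = 2 × 120 = 240.

240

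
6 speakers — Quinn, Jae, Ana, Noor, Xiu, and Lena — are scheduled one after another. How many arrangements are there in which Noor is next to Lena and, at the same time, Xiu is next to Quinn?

Treat {Noor,Lena} as one block (2 orders) and {Xiu,Quinn} as another (2 orders).
That leaves 4 units to arrange: 2 × 2 × 4! = 4 × 24 = 96.

96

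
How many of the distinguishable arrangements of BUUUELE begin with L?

Fix L in the first position and arrange the remaining 6 letters.
Those 6 letters have E appearing twice and U appearing 3 times, giving (6)!/(3!·2!) = 60.

60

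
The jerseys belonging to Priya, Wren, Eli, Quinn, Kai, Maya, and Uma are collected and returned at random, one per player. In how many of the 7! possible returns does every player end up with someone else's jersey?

This is the derangement count D_7: permutations of 7 items with no fixed point.
By inclusion–exclusion this is Σ_{j=0}^{7} (−1)^j C(7,j)·(7−j)!.
Computing: 5040 − 5040 + 2520 − 840 + 210 − 42 + 7 − 1 = 1854.

1854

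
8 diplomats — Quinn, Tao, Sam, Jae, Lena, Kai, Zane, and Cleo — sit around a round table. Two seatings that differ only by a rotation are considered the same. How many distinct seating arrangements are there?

Around a circle, 8 distinct people have 8!/8 = (7)! = 5040 rotationally distinct seatings.

5040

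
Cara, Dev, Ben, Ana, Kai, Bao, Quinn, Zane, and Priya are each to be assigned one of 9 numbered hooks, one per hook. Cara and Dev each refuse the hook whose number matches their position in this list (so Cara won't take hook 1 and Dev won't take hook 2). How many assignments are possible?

287280

Let Aᵢ (for i ∈ {1, 2}) be the placements that put person i in their forbidden hook. Any j of these fix j positions, leaving (9−j)! ways to fill the rest, and there are C(2,j) ways to pick which j.
By inclusion–exclusion, the number of valid placements is Σ_{j=0}^{2} (−1)^j C(2,j)·(9−j)!.
Computing: 362880 − 80640 + 5040 = 287280.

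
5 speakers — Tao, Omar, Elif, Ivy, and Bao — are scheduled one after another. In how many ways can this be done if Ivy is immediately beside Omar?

Glue Ivy and Omar into one block (2 internal orders), leaving 4 units to arrange in a row.
So the count is 2·(4)! = 48.

48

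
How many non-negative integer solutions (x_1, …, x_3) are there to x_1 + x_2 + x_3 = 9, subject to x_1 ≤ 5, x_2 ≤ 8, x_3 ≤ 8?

Without the upper bounds there are C(11,2) = 55 ways to split 9 among 3 variables.
Subtract solutions that violate a single cap (substitute x_i' = x_i − (cap_i+1)): x_1 ≥ 6 gives C(5,2) = 10; x_2 ≥ 9 gives C(2,2) = 1; x_3 ≥ 9 gives C(2,2) = 1. Together 12.
No two caps can be exceeded simultaneously, so the pair terms are all 0.
By inclusion–exclusion the count is 55 − 12 + 0 = 43.

43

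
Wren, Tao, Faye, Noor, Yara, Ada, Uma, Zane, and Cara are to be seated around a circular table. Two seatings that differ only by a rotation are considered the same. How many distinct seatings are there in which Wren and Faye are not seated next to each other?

30240

All circular seatings of 9 people number (8)! = 40320.
Seatings with Wren beside Faye: treat them as a block with 2 internal orders, giving 2 × (7)! = 10080.
Subtracting, 40320 − 10080 = 30240.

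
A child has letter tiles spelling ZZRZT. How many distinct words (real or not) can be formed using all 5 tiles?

The 5 letters of ZZRZT have repeats: Z appearing 3 times.
Dividing 5! = 120 by 3! = 6 for the repeated letters gives 20.

20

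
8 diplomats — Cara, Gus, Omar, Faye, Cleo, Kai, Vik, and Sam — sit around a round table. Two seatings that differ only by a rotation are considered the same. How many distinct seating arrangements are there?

Around a circle, 8 distinct people have 8!/8 = (7)! = 5040 rotationally distinct seatings.

5040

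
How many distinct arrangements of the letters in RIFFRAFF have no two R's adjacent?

There are 8!/(4!·2!) = 840 arrangements of RIFFRAFF in total.
If the two R's are adjacent, glue them into one block, leaving 7 items to arrange: (7)!/(4!) = 210 ways.
Subtracting, 840 − 210 = 630 arrangements keep the R's apart.

630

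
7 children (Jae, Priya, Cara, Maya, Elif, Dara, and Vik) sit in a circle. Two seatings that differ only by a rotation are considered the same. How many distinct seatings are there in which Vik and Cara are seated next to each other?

240

Glue Vik and Cara into a block (2 internal orders). Seating 6 units around a circle gives (5)! arrangements.
So 2 × (5)! = 2 × 120 = 240.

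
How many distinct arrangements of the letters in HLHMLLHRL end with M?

280

Fix M in the last position and arrange the remaining 8 letters.
Those 8 letters have H appearing 3 times and L appearing 4 times, giving (8)!/(4!·3!) = 280.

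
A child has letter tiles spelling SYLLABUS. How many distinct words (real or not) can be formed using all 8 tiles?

The 8 letters of SYLLABUS have repeats: L appearing twice and S appearing twice.
So there are 8! / (2!·2!) = 10080 distinguishable arrangements.

10080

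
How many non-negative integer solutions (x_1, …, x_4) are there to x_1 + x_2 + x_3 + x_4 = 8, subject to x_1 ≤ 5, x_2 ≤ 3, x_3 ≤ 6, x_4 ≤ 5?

106

By stars and bars, unrestricted non-negative solutions to x_1+…+x_4 = 8 number C(8+3,3) = 165.
Subtract solutions that violate a single cap (substitute x_i' = x_i − (cap_i+1)): x_1 ≥ 6 gives C(5,3) = 10; x_2 ≥ 4 gives C(7,3) = 35; x_3 ≥ 7 gives C(4,3) = 4; x_4 ≥ 6 gives C(5,3) = 10. Together 59.
No two caps can be exceeded simultaneously, so the pair terms are all 0.
By inclusion–exclusion the count is 165 − 59 + 0 = 106.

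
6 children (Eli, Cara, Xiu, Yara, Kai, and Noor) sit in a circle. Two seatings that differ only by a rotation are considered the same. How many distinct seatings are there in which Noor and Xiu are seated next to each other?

48

Treat {Noor, Xiu} as one unit (2 internal orders) and seat the resulting 5 units around the table: (4)! circular arrangements.
So 2 × (4)! = 2 × 24 = 48.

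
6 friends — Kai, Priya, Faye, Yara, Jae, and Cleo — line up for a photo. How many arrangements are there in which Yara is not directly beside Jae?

480

There are 6! = 720 arrangements in all. If Yara and Jae are adjacent, merging them into one block gives 2·(5)! = 240 arrangements.
So 720 − 240 = 480 arrangements keep them apart.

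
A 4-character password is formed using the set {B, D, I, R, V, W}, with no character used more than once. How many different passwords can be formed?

360

This is a permutation of 4 out of 6: P(6,4) = 6!/2!.
That product is 6 × 5 × 4 × 3 = 360.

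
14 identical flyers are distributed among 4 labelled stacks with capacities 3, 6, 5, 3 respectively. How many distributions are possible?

20

Ignoring the caps, the number of non-negative solutions to x_1+…+x_4 = 14 is C(17,3) = 680.
Subtract solutions that violate a single cap (substitute x_i' = x_i − (cap_i+1)): x_1 ≥ 4 gives C(13,3) = 286; x_2 ≥ 7 gives C(10,3) = 120; x_3 ≥ 6 gives C(11,3) = 165; x_4 ≥ 4 gives C(13,3) = 286. Together 857.
Add back pairs where two caps are both exceeded: 20 + 35 + 84 + 4 + 20 + 35 = 198.
Subtract triples: 0 + 0 + 1 + 0 = 1.
By inclusion–exclusion the count is 680 − 857 + 198 − 1 = 20.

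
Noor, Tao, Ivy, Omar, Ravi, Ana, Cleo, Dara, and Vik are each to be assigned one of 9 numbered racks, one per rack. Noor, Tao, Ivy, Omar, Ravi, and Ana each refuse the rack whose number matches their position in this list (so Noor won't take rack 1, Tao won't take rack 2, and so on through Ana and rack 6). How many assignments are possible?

183822

Let Aᵢ (for 1 ≤ i ≤ 6) be the placements that put person i in their forbidden rack. Any j of these fix j positions, leaving (9−j)! ways to fill the rest, and there are C(6,j) ways to pick which j.
By inclusion–exclusion, the number of valid placements is Σ_{j=0}^{6} (−1)^j C(6,j)·(9−j)!.
Computing: 362880 − 241920 + 75600 − 14400 + 1800 − 144 + 6 = 183822.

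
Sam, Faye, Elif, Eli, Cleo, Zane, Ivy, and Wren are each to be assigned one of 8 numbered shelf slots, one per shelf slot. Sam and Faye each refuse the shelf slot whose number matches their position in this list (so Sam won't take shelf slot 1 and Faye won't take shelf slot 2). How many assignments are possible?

30960

Let Aᵢ (for i ∈ {1, 2}) be the placements that put person i in their forbidden shelf slot. Any j of these fix j positions, leaving (8−j)! ways to fill the rest, and there are C(2,j) ways to pick which j.
By inclusion–exclusion, the number of valid placements is Σ_{j=0}^{2} (−1)^j C(2,j)·(8−j)!.
Computing: 40320 − 10080 + 720 = 30960.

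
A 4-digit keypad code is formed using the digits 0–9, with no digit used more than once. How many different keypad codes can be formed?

5040

Choose and order 4 of the 10 symbols: the first digit has 10 options, the next 9, then 8, 7.
That product is 10 × 9 × 8 × 7 = 5040.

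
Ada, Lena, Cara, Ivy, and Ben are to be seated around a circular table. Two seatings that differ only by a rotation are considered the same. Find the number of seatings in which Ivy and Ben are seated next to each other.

Glue Ivy and Ben into a block (2 internal orders). Seating 4 units around a circle gives (3)! arrangements.
So 2 × (3)! = 2 × 6 = 12.

12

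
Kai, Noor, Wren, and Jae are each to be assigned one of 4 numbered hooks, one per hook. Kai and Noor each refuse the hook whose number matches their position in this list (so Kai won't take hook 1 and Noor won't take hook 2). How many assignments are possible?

14

Let Aᵢ (for i ∈ {1, 2}) be the placements that put person i in their forbidden hook. Any j of these fix j positions, leaving (4−j)! ways to fill the rest, and there are C(2,j) ways to pick which j.
By inclusion–exclusion, the number of valid placements is Σ_{j=0}^{2} (−1)^j C(2,j)·(4−j)!.
Computing: 24 − 12 + 2 = 14.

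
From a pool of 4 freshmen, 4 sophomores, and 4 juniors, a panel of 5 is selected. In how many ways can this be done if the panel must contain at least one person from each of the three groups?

624

Unrestricted: C(12,5) = 792 ways to pick any 5 of the 12.
Subtract selections that omit an entire group: no freshmen → C(8,5) = 56; no sophomores → C(8,5) = 56; no juniors → C(8,5) = 56.
Add back selections omitting two groups (i.e. drawn from a single group): C(4,5) + C(4,5) + C(4,5) = 0.
By inclusion–exclusion: 792 − 168 + 0 = 624.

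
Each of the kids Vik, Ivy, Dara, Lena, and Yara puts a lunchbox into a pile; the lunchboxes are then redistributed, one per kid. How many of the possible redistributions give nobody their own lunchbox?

Count assignments avoiding every fixed point. For any j of the 5 kids fixed to their own lunchbox, the other 5−j can be arranged in (5−j)! ways.
By inclusion–exclusion this is Σ_{j=0}^{5} (−1)^j C(5,j)·(5−j)!.
Computing: 120 − 120 + 60 − 20 + 5 − 1 = 44.

44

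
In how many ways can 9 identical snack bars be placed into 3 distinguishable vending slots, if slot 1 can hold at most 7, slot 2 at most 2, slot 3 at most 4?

Without the upper bounds there are C(11,2) = 55 ways to split 9 among 3 vending slots.
Subtract solutions that violate a single cap (substitute x_i' = x_i − (cap_i+1)): x_1 ≥ 8 gives C(3,2) = 3; x_2 ≥ 3 gives C(8,2) = 28; x_3 ≥ 5 gives C(6,2) = 15. Together 46.
Add back pairs where two caps are both exceeded: 0 + 0 + 3 = 3.
By inclusion–exclusion the count is 55 − 46 + 3 = 12.

12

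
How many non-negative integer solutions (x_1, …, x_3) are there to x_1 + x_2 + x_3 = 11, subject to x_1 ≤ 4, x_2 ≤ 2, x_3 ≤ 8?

Ignoring the caps, the number of non-negative solutions to x_1+…+x_3 = 11 is C(13,2) = 78.
Subtract solutions that violate a single cap (substitute x_i' = x_i − (cap_i+1)): x_1 ≥ 5 gives C(8,2) = 28; x_2 ≥ 3 gives C(10,2) = 45; x_3 ≥ 9 gives C(4,2) = 6. Together 79.
Add back pairs where two caps are both exceeded: 10 + 0 + 0 = 10.
By inclusion–exclusion the count is 78 − 79 + 10 = 9.

9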